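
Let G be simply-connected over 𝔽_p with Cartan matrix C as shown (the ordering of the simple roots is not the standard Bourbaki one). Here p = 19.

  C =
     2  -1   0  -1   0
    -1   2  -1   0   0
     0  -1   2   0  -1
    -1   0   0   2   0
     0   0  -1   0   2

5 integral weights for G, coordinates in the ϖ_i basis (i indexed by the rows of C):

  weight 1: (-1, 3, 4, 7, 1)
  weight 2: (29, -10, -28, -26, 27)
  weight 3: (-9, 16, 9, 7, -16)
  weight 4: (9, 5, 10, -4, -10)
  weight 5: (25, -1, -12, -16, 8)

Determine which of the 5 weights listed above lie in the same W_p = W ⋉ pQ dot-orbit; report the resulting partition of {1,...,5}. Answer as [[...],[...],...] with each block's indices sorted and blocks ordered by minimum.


Type A_5, rank 5, |W|=720; reorder rows/cols to standard.

Folding the 5 weights λ_j+ρ into Ā_19 (reps in the given 5-coord order):

    λ_1+ρ ↦ (0, 4, 5, 8, 2)
    λ_2+ρ ↦ (2, 6, 2, 5, 1)
    λ_3+ρ ↦ (0, 4, 5, 8, 2)
    λ_4+ρ ↦ (2, 6, 2, 5, 1)
    λ_5+ρ ↦ (0, 4, 5, 8, 2)

The 5 indices split into 2 linkage classes (same alcove rep ⇔ same W_19-dot-orbit):

[[1, 3, 5], [2, 4]]


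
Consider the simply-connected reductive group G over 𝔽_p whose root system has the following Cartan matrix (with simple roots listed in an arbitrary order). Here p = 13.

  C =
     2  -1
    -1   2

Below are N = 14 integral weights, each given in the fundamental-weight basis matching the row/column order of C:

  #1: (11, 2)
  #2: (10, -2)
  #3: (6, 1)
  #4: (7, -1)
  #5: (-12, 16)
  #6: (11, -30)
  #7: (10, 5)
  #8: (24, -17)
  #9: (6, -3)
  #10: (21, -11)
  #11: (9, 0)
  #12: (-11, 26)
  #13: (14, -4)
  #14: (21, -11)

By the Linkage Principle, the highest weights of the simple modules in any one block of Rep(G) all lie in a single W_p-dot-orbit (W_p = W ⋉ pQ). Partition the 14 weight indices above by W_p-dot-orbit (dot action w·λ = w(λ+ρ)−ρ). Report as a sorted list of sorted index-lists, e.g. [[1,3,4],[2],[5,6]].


A_2 Cartan matrix, 2 simple roots permuted; ρ=(1,1).

λ_j+ρ reflected into Ā_13 (⟨·,θ^∨⟩≤13); 2-tuples as given:

    1: (10, 1)
    2: (10, 1)
    3: (7, 2)
    4: (8, 0)
    5: (7, 2)
    6: (3, 1)
    7: (7, 2)
    8: (3, 1)
    9: (5, 2)
    10: (3, 1)
    11: (10, 1)
    12: (3, 1)
    13: (10, 1)
    14: (3, 1)

Linkage partition of the 14 weights (5 classes, p=13):

[[1, 2, 11, 13], [3, 5, 7], [4], [6, 8, 10, 12, 14], [9]]


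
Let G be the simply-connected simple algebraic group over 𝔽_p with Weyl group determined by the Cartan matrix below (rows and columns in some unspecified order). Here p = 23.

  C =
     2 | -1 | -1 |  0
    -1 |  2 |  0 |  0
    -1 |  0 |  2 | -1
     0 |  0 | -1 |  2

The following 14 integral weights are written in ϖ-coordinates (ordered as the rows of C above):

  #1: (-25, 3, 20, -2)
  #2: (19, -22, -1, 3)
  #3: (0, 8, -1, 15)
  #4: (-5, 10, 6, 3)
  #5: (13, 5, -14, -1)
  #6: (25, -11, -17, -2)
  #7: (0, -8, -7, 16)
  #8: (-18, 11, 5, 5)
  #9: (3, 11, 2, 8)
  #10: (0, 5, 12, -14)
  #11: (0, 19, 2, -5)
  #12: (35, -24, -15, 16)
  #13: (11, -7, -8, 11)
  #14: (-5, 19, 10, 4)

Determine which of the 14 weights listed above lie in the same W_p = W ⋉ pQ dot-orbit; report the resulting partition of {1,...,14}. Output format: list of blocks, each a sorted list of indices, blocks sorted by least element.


A_4 Cartan matrix, 4 simple roots permuted; ρ=(1,1,1,1).

Folding the 14 weights λ_j+ρ into Ā_23 (reps in the given 4-coord order):

    λ_1 → (0, 19, 1, 2)
    λ_2 → (0, 19, 1, 2)
    λ_3 → (1, 6, 0, 13)
    λ_4 → (4, 7, 3, 4)
    λ_5 → (1, 6, 0, 13)
    λ_6 → (1, 6, 0, 13)
    λ_7 → (1, 5, 6, 5)
    λ_8 → (1, 5, 6, 5)
    λ_9 → (4, 7, 3, 4)
    λ_10 → (1, 6, 0, 13)
    λ_11 → (0, 19, 1, 2)
    λ_12 → (1, 6, 0, 13)
    λ_13 → (1, 5, 6, 5)
    λ_14 → (4, 7, 3, 4)

4 distinct reps among the 14 weights ⇒ 4 W_23-linkage classes:

[[1, 2, 11], [3, 5, 6, 10, 12], [4, 9, 14], [7, 8, 13]]


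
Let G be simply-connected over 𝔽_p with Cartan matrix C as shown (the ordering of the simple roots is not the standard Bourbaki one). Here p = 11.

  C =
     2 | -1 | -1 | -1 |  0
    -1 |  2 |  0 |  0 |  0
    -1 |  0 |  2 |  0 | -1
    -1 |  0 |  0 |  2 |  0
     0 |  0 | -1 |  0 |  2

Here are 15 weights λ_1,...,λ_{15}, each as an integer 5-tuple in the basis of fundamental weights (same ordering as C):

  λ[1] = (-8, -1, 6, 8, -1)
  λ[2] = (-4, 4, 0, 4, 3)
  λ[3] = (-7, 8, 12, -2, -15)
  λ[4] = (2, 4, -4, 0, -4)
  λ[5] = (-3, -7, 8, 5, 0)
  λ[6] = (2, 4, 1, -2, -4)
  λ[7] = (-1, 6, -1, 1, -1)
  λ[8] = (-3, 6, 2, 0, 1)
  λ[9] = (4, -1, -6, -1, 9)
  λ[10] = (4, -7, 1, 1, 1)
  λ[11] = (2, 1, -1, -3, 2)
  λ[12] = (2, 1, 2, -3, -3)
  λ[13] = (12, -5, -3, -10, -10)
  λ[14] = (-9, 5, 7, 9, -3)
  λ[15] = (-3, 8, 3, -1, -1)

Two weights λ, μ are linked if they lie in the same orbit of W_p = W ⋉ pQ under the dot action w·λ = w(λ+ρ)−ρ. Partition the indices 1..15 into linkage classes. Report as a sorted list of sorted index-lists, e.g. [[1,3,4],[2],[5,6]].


Root system D_5: the 5×5 matrix C matches after relabeling.

Alcove-folded reps (p=11, 15 weights, presented ϖ-order):

  λ_1 → (0, 7, 0, 2, 0) · λ_2 → (1, 2, 1, 2, 2) · λ_3 → (1, 2, 1, 2, 2) · λ_4 → (1, 2, 0, 2, 3) · λ_5 → (1, 2, 1, 2, 2) · λ_6 → (1, 5, 0, 1, 2) · λ_7 → (0, 7, 0, 2, 0) · λ_8 → (1, 5, 0, 1, 2) · λ_9 → (0, 0, 1, 0, 5) · λ_10 → (1, 5, 0, 1, 2) · λ_11 → (1, 2, 0, 2, 3) · λ_12 → (1, 2, 1, 2, 2) · λ_13 → (0, 7, 0, 2, 0) · λ_14 → (1, 2, 0, 2, 3) · λ_15 → (0, 7, 0, 2, 0)

Grouping the 15 weights by Ā_11-representative: 5 linkage classes.

[[1, 7, 13, 15], [2, 3, 5, 12], [4, 11, 14], [6, 8, 10], [9]]


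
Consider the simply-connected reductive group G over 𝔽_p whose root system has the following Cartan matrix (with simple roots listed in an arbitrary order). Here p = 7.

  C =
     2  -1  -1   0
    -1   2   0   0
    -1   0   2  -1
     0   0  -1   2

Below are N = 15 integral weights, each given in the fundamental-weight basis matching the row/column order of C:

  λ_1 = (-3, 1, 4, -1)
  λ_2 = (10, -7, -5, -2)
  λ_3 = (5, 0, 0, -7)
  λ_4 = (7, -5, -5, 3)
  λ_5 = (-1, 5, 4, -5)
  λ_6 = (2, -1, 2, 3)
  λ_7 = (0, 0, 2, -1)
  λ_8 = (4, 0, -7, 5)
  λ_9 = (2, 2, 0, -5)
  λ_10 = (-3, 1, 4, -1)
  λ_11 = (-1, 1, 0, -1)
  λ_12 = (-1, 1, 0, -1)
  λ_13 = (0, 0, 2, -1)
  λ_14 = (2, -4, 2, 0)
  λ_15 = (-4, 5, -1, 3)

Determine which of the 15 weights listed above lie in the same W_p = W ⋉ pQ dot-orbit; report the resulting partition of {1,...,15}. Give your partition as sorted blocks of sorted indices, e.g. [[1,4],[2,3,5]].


Type A_4, rank 4, |W|=120; reorder rows/cols to standard.

Alcove-folded reps (p=7, 15 weights, presented ϖ-order):

  λ_1 → (2, 0, 3, 0);  λ_2 → (0, 2, 1, 0);  λ_3 → (1, 0, 5, 0);  λ_4 → (0, 3, 3, 1);  λ_5 → (0, 2, 1, 0);  λ_6 → (0, 3, 3, 1);  λ_7 → (1, 1, 3, 0);  λ_8 → (1, 0, 5, 0);  λ_9 → (0, 3, 3, 1);  λ_10 → (2, 0, 3, 0);  λ_11 → (0, 2, 1, 0);  λ_12 → (0, 2, 1, 0);  λ_13 → (1, 1, 3, 0);  λ_14 → (0, 3, 3, 1);  λ_15 → (0, 3, 3, 1)

5 distinct reps among the 15 weights ⇒ 5 W_7-linkage classes:

[[1, 10], [2, 5, 11, 12], [3, 8], [4, 6, 9, 14, 15], [7, 13]]


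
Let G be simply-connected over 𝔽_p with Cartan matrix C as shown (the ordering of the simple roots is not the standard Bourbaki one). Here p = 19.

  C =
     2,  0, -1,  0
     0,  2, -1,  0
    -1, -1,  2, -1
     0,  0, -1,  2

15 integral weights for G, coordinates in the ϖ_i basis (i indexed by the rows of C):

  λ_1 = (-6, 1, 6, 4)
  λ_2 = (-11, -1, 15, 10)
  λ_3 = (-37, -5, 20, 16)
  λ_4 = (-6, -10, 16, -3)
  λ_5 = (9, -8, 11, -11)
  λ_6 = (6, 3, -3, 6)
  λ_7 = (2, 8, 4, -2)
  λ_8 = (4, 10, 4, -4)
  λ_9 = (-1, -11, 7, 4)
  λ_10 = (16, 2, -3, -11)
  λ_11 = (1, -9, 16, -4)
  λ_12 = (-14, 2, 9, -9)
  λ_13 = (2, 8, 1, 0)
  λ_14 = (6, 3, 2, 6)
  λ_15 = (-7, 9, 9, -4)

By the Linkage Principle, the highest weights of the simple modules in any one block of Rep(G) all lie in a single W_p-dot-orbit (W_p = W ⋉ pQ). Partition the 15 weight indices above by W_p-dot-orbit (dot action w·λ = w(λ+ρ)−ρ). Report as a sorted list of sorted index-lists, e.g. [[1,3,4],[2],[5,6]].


Dynkin diagram of C (from the 6 off-diagonal −1 entries): D_4.

λ_j+ρ reflected into Ā_19 (⟨·,θ^∨⟩≤19); 4-tuples as given:

  1: (5, 2, 2, 5) · 2: (2, 8, 0, 3) · 3: (0, 2, 0, 15) · 4: (5, 9, 1, 2) · 5: (5, 2, 2, 5) · 6: (5, 2, 2, 5) · 7: (3, 9, 2, 1) · 8: (3, 9, 2, 1) · 9: (2, 8, 0, 3) · 10: (5, 9, 1, 2) · 11: (2, 8, 0, 3) · 12: (2, 8, 0, 3) · 13: (3, 9, 2, 1) · 14: (5, 2, 2, 5) · 15: (5, 9, 1, 2)

Grouping the 15 weights by Ā_19-representative: 5 linkage classes.

[[1, 5, 6, 14], [2, 9, 11, 12], [3], [4, 10, 15], [7, 8, 13]]


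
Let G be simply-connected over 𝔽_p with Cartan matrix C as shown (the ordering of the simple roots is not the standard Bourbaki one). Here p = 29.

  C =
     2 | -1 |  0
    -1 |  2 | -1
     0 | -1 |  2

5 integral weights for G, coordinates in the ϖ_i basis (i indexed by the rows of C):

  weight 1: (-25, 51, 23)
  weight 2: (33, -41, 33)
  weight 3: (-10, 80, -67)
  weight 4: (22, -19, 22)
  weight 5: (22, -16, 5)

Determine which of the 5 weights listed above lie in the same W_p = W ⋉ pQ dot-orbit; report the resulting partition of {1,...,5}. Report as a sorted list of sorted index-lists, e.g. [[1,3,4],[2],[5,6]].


Root system A_3: the 3×3 matrix C matches after relabeling.

W_29-reps of the 5 weights in Ā_29 (same 3-coord order as C):

    λ_1 → (5, 18, 5)
    λ_2 → (5, 18, 5)
    λ_3 → (8, 6, 9)
    λ_4 → (5, 18, 5)
    λ_5 → (8, 6, 9)

Grouping the 5 weights by Ā_29-representative: 2 linkage classes.

[[1, 2, 4], [3, 5]]


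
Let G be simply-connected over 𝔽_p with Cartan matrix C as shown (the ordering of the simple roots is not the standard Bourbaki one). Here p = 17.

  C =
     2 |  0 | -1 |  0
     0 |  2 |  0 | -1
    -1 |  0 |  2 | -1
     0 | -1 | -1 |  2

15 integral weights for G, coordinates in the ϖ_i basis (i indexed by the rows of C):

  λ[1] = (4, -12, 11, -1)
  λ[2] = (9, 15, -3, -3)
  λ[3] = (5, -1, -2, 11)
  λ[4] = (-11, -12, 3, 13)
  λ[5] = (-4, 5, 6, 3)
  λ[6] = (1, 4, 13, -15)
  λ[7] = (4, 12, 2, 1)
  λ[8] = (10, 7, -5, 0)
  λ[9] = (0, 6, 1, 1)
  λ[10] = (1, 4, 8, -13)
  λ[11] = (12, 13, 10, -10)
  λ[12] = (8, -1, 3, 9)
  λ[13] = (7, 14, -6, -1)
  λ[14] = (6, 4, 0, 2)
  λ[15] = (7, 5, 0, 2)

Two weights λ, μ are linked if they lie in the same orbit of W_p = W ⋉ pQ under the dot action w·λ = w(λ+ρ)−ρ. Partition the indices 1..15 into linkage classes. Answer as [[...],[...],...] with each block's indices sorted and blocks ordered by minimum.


A_4 Cartan matrix, 4 simple roots permuted; ρ=(1,1,1,1).

Alcove-folded reps (p=17, 15 weights, presented ϖ-order):

  λ_1 → (5, 0, 1, 11) · λ_2 → (1, 7, 2, 2) · λ_3 → (5, 0, 1, 11) · λ_4 → (3, 7, 3, 3) · λ_5 → (3, 6, 4, 4) · λ_6 → (2, 9, 0, 5) · λ_7 → (1, 7, 2, 2) · λ_8 → (7, 5, 1, 3) · λ_9 → (1, 7, 2, 2) · λ_10 → (1, 7, 2, 2) · λ_11 → (1, 7, 2, 2) · λ_12 → (3, 6, 4, 4) · λ_13 → (2, 9, 0, 5) · λ_14 → (7, 5, 1, 3) · λ_15 → (7, 5, 1, 3)

Partition of {1..15} into 6 W_17-dot-orbits:

[[1, 3], [2, 7, 9, 10, 11], [4], [5, 12], [6, 13], [8, 14, 15]]


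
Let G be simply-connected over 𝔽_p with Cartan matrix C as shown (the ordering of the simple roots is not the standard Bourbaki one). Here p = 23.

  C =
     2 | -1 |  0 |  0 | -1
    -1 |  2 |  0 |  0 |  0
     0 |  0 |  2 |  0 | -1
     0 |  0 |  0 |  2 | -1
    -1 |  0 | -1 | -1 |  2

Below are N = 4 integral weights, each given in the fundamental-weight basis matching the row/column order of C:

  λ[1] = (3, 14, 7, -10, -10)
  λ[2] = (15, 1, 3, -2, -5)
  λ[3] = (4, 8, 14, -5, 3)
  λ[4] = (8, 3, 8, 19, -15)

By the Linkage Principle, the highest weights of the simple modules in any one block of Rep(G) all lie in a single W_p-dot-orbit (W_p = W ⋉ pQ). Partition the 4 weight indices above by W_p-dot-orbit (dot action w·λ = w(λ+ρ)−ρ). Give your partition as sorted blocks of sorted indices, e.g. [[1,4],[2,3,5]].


Dynkin diagram of C (from the 8 off-diagonal −1 entries): D_5.

W_23-reps of the 4 weights in Ā_23 (same 5-coord order as C):

  [1] (1, 0, 5, 6, 3) · [2] (5, 2, 1, 4, 0) · [3] (1, 0, 5, 6, 3) · [4] (1, 0, 5, 6, 3)

Partition of {1..4} into 2 W_23-dot-orbits:

[[1, 3, 4], [2]]


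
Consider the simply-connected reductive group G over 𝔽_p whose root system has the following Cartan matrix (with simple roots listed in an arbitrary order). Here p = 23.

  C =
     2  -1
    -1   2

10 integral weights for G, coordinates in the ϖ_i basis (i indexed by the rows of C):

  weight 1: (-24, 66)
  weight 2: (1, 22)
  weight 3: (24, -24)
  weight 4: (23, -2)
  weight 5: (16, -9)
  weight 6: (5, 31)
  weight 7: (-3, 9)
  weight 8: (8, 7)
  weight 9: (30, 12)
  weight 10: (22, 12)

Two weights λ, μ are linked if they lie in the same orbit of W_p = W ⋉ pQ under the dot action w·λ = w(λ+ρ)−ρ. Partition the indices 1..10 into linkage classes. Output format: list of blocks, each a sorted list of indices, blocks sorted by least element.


Cartan matrix: type A_2 (|W|=6); un-permuting the 2 rows.

Each λ_j+ρ reduced to Ā_23; 2-tuples below use C's row order:

  λ_1+ρ ↦ (0, 21);  λ_2+ρ ↦ (0, 21);  λ_3+ρ ↦ (0, 21);  λ_4+ρ ↦ (22, 0);  λ_5+ρ ↦ (9, 8);  λ_6+ρ ↦ (9, 8);  λ_7+ρ ↦ (2, 8);  λ_8+ρ ↦ (9, 8);  λ_9+ρ ↦ (2, 8);  λ_10+ρ ↦ (10, 0)

5 distinct reps among the 10 weights ⇒ 5 W_23-linkage classes:

[[1, 2, 3], [4], [5, 6, 8], [7, 9], [10]]


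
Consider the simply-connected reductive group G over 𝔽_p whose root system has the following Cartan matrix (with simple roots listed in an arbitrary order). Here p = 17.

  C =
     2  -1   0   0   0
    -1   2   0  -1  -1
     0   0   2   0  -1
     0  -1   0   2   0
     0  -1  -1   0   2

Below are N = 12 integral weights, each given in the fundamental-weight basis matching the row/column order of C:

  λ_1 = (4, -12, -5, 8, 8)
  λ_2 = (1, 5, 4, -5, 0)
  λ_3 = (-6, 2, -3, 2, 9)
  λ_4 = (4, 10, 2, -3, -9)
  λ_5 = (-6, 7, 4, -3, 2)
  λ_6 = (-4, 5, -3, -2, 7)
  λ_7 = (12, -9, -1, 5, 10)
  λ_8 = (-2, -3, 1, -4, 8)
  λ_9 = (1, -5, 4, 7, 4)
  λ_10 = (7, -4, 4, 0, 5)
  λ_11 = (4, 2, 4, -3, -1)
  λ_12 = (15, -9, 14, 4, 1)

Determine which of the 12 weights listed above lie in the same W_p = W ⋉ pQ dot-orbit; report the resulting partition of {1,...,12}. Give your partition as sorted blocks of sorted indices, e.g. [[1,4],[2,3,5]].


Cartan matrix: type D_5 (|W|=1920); un-permuting the 5 rows.

λ_j+ρ reflected into Ā_17 (⟨·,θ^∨⟩≤17); 5-tuples as given:

    λ_1 → (3, 2, 2, 1, 1)
    λ_2 → (2, 2, 5, 4, 1)
    λ_3 → (3, 2, 2, 1, 1)
    λ_4 → (5, 1, 5, 2, 0)
    λ_5 → (5, 1, 5, 2, 0)
    λ_6 → (3, 2, 2, 1, 1)
    λ_7 → (5, 1, 5, 2, 0)
    λ_8 → (3, 2, 2, 1, 1)
    λ_9 → (2, 2, 5, 4, 1)
    λ_10 → (5, 1, 5, 2, 0)
    λ_11 → (5, 1, 5, 2, 0)
    λ_12 → (0, 2, 1, 5, 1)

These 12 weights hit 4 W_17-dot-orbits; sizes (4, 2, 5, 1):

[[1, 3, 6, 8], [2, 9], [4, 5, 7, 10, 11], [12]]


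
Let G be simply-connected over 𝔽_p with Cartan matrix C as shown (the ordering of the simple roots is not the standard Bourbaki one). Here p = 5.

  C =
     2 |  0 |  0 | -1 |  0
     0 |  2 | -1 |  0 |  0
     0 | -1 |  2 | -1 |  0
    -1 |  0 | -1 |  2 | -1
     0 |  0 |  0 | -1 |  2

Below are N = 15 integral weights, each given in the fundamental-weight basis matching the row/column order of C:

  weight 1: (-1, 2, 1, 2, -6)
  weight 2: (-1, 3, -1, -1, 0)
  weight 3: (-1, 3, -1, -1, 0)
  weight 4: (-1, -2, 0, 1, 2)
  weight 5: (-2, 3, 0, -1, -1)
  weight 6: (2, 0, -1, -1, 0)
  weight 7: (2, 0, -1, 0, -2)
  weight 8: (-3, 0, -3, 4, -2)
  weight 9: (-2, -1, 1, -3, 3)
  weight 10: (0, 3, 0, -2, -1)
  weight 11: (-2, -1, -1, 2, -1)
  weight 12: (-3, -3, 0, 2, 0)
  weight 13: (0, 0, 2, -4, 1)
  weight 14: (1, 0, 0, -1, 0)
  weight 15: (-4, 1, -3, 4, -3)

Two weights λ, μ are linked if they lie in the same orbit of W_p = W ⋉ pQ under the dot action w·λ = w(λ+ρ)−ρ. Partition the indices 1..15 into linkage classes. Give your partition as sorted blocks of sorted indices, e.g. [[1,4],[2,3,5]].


Root system D_5: the 5×5 matrix C matches after relabeling.

Alcove-folded reps (p=5, 15 weights, presented ϖ-order):

  λ_1 → (1, 0, 0, 2, 0) · λ_2 → (0, 4, 0, 0, 1) · λ_3 → (0, 4, 0, 0, 1) · λ_4 → (1, 2, 0, 0, 2) · λ_5 → (0, 4, 0, 0, 1) · λ_6 → (3, 1, 0, 0, 1) · λ_7 → (3, 1, 0, 0, 1) · λ_8 → (2, 1, 0, 0, 1) · λ_9 → (2, 1, 0, 0, 1) · λ_10 → (0, 4, 0, 0, 1) · λ_11 → (1, 0, 0, 2, 0) · λ_12 → (2, 1, 0, 0, 1) · λ_13 → (2, 1, 0, 0, 1) · λ_14 → (2, 1, 0, 0, 1) · λ_15 → (1, 0, 0, 2, 0)

Grouping the 15 weights by Ā_5-representative: 5 linkage classes.

[[1, 11, 15], [2, 3, 5, 10], [4], [6, 7], [8, 9, 12, 13, 14]]


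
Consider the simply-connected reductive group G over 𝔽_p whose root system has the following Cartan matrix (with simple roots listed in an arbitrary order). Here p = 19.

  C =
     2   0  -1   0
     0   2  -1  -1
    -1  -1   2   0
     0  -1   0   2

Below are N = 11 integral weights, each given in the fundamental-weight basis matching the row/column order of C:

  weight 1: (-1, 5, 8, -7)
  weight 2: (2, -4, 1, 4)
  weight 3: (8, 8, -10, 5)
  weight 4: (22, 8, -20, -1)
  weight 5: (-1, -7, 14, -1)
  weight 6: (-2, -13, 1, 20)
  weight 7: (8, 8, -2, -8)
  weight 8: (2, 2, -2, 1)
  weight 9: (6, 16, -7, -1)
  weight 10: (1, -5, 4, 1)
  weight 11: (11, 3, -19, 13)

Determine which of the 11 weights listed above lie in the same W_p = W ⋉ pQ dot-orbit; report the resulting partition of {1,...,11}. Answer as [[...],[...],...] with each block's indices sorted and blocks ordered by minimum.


Type A_4, rank 4, |W|=120; reorder rows/cols to standard.

W_19-reps of the 11 weights in Ā_19 (same 4-coord order as C):

    λ_1 → (0, 0, 9, 6)
    λ_2 → (2, 2, 1, 2)
    λ_3 → (0, 0, 9, 6)
    λ_4 → (0, 0, 9, 6)
    λ_5 → (0, 0, 9, 6)
    λ_6 → (8, 1, 1, 7)
    λ_7 → (8, 1, 1, 7)
    λ_8 → (2, 2, 1, 2)
    λ_9 → (1, 11, 6, 0)
    λ_10 → (2, 2, 1, 2)
    λ_11 → (4, 12, 2, 0)

5 distinct reps among the 11 weights ⇒ 5 W_19-linkage classes:

[[1, 3, 4, 5], [2, 8, 10], [6, 7], [9], [11]]


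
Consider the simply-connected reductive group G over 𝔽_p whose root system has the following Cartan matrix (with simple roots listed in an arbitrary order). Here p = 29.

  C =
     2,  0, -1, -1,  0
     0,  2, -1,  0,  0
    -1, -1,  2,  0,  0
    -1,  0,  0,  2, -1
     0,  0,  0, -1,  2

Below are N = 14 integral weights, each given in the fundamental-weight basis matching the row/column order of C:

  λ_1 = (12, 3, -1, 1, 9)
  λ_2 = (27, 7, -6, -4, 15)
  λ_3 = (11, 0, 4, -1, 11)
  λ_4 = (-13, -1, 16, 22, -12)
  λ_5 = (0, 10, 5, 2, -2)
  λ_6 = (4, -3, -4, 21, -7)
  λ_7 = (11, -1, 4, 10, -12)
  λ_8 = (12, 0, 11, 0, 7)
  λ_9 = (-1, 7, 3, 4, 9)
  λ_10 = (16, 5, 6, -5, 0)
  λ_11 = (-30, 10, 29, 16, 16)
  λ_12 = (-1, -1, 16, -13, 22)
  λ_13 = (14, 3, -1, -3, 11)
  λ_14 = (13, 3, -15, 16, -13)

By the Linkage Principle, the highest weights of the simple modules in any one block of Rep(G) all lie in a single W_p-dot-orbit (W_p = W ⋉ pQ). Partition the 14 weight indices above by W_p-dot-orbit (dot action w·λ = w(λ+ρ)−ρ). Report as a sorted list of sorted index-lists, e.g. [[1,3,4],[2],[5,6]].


Type A_5, rank 5, |W|=720; reorder rows/cols to standard.

Folding the 14 weights λ_j+ρ into Ā_29 (reps in the given 5-coord order):

  λ_1 → (13, 4, 0, 2, 10)
  λ_2 → (13, 5, 7, 1, 2)
  λ_3 → (12, 0, 5, 0, 11)
  λ_4 → (12, 0, 5, 0, 11)
  λ_5 → (1, 11, 6, 2, 1)
  λ_6 → (0, 3, 2, 16, 6)
  λ_7 → (12, 0, 5, 0, 11)
  λ_8 → (13, 5, 7, 1, 2)
  λ_9 → (0, 8, 4, 5, 10)
  λ_10 → (13, 5, 7, 1, 2)
  λ_11 → (12, 0, 5, 0, 11)
  λ_12 → (12, 0, 5, 0, 11)
  λ_13 → (13, 4, 0, 2, 10)
  λ_14 → (0, 8, 4, 5, 10)

These 14 weights hit 6 W_29-dot-orbits; sizes (2, 3, 5, 1, 1, 2):

[[1, 13], [2, 8, 10], [3, 4, 7, 11, 12], [5], [6], [9, 14]]


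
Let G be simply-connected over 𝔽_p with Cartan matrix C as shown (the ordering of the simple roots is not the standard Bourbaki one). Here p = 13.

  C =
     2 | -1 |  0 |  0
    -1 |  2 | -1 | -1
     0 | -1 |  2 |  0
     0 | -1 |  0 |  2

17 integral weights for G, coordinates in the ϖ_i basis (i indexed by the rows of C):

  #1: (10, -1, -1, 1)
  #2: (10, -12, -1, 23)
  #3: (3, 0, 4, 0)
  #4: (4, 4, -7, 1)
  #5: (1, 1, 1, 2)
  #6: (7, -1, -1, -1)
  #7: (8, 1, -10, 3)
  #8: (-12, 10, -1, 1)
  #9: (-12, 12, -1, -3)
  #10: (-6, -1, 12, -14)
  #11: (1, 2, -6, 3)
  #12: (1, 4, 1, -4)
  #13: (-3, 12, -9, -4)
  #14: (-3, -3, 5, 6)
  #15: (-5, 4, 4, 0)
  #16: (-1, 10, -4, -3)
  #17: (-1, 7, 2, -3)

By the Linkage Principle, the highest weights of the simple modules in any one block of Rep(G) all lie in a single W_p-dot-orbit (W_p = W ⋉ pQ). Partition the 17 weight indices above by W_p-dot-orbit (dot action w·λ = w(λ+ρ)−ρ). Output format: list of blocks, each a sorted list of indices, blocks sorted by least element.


Cartan matrix: type D_4 (|W|=192); un-permuting the 4 rows.

Alcove-folded reps (p=13, 17 weights, presented ϖ-order):

  λ_1 → (11, 0, 0, 2);  λ_2 → (11, 0, 0, 2);  λ_3 → (4, 1, 5, 1);  λ_4 → (4, 1, 5, 1);  λ_5 → (2, 2, 2, 3);  λ_6 → (8, 0, 0, 0);  λ_7 → (2, 2, 2, 3);  λ_8 → (11, 0, 0, 2);  λ_9 → (11, 0, 0, 2);  λ_10 → (8, 0, 0, 0);  λ_11 → (0, 2, 3, 2);  λ_12 → (2, 2, 2, 3);  λ_13 → (2, 0, 8, 3);  λ_14 → (2, 2, 2, 3);  λ_15 → (4, 1, 5, 1);  λ_16 → (0, 2, 3, 2);  λ_17 → (0, 2, 3, 2)

Linkage partition of the 17 weights (6 classes, p=13):

[[1, 2, 8, 9], [3, 4, 15], [5, 7, 12, 14], [6, 10], [11, 16, 17], [13]]


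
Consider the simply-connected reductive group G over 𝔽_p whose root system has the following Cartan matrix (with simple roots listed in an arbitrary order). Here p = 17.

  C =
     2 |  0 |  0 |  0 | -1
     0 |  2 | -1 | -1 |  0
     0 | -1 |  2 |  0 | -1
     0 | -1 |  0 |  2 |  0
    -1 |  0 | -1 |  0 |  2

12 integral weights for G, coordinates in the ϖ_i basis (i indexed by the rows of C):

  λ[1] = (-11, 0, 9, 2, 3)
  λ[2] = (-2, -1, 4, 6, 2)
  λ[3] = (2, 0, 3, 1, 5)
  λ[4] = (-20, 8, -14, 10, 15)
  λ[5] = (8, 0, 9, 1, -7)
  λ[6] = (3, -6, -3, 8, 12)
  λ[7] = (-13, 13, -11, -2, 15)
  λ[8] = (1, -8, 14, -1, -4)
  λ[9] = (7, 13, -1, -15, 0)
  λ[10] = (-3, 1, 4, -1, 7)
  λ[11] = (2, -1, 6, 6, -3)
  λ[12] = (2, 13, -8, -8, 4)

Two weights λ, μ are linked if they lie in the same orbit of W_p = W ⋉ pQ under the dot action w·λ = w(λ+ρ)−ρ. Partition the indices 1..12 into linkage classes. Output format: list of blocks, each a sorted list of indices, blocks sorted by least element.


C ↔ A_5 under row/col permutation; |W(A_5)| = 720.

λ_j+ρ reflected into Ā_17 (⟨·,θ^∨⟩≤17); 5-tuples as given:

  λ_1+ρ ↦ (3, 1, 4, 2, 6);  λ_2+ρ ↦ (1, 0, 5, 7, 2);  λ_3+ρ ↦ (3, 1, 4, 2, 6);  λ_4+ρ ↦ (3, 1, 4, 2, 6);  λ_5+ρ ↦ (3, 1, 4, 2, 6);  λ_6+ρ ↦ (2, 2, 5, 0, 6);  λ_7+ρ ↦ (3, 1, 4, 2, 6);  λ_8+ρ ↦ (1, 0, 5, 7, 2);  λ_9+ρ ↦ (2, 0, 0, 8, 1);  λ_10+ρ ↦ (2, 2, 5, 0, 6);  λ_11+ρ ↦ (1, 0, 5, 7, 2);  λ_12+ρ ↦ (1, 0, 5, 7, 2)

These 12 weights hit 4 W_17-dot-orbits; sizes (5, 4, 2, 1):

[[1, 3, 4, 5, 7], [2, 8, 11, 12], [6, 10], [9]]


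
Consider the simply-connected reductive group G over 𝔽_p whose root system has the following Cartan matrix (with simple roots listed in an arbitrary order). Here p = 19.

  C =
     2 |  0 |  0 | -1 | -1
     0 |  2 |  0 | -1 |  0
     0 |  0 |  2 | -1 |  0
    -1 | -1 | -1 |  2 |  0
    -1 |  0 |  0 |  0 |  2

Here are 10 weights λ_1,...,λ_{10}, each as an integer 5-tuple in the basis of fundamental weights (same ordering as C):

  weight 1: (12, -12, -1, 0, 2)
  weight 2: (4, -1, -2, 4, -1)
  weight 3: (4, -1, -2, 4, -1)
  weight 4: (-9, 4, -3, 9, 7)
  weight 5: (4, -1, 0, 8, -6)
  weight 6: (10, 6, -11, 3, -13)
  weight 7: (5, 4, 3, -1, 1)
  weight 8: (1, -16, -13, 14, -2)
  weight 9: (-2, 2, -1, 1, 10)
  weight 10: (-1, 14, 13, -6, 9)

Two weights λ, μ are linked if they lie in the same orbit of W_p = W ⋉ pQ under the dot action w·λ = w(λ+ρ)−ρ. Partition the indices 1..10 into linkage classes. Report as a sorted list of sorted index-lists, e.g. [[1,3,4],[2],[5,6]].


Cartan matrix: type D_5 (|W|=1920); un-permuting the 5 rows.

Each λ_j+ρ reduced to Ā_19; 5-tuples below use C's row order:

  λ_1+ρ ↦ (2, 1, 10, 0, 3) · λ_2+ρ ↦ (5, 0, 1, 4, 0) · λ_3+ρ ↦ (5, 0, 1, 4, 0) · λ_4+ρ ↦ (4, 5, 2, 0, 0) · λ_5+ρ ↦ (5, 0, 1, 4, 0) · λ_6+ρ ↦ (3, 0, 3, 1, 5) · λ_7+ρ ↦ (2, 5, 4, 0, 2) · λ_8+ρ ↦ (1, 3, 0, 1, 10) · λ_9+ρ ↦ (1, 3, 0, 1, 10) · λ_10+ρ ↦ (5, 0, 1, 4, 0)

Grouping the 10 weights by Ā_19-representative: 6 linkage classes.

[[1], [2, 3, 5, 10], [4], [6], [7], [8, 9]]


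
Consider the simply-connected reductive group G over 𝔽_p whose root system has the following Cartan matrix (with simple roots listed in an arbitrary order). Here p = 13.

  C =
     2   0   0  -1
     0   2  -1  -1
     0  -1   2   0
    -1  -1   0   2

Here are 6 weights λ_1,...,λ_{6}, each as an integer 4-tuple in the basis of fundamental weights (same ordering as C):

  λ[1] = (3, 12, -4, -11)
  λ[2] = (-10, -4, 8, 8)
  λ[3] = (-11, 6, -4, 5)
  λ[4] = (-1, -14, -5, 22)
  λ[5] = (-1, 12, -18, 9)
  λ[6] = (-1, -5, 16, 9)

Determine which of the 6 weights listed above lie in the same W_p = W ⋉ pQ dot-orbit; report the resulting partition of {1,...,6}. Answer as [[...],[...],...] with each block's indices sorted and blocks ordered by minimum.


Dynkin diagram of C (from the 6 off-diagonal −1 entries): A_4.

λ_j+ρ reflected into Ā_13 (⟨·,θ^∨⟩≤13); 4-tuples as given:

  λ_1+ρ ↦ (6, 0, 3, 4)
  λ_2+ρ ↦ (4, 0, 4, 3)
  λ_3+ρ ↦ (6, 0, 3, 4)
  λ_4+ρ ↦ (6, 0, 3, 4)
  λ_5+ρ ↦ (6, 0, 3, 4)
  λ_6+ρ ↦ (6, 0, 3, 4)

Grouping the 6 weights by Ā_13-representative: 2 linkage classes.

[[1, 3, 4, 5, 6], [2]]


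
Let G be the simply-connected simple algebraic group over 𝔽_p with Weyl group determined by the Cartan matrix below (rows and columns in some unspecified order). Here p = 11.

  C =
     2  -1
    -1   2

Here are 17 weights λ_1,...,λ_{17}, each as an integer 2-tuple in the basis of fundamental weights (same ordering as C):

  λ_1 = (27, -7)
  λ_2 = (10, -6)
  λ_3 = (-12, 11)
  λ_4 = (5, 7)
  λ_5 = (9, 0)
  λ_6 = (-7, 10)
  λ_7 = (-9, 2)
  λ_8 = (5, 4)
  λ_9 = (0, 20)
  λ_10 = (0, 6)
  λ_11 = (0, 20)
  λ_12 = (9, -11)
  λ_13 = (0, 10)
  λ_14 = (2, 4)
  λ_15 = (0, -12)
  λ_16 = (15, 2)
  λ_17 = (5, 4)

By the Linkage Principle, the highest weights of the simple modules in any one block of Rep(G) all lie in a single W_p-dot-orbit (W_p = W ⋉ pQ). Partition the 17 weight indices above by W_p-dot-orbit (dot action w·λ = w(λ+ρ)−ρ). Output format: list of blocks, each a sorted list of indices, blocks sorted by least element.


Root system A_2: the 2×2 matrix C matches after relabeling.

Each λ_j+ρ reduced to Ā_11; 2-tuples below use C's row order:

  λ_1 → (6, 5)
  λ_2 → (6, 5)
  λ_3 → (10, 0)
  λ_4 → (3, 5)
  λ_5 → (10, 1)
  λ_6 → (6, 5)
  λ_7 → (3, 5)
  λ_8 → (6, 5)
  λ_9 → (10, 0)
  λ_10 → (1, 7)
  λ_11 → (10, 0)
  λ_12 → (0, 10)
  λ_13 → (0, 10)
  λ_14 → (3, 5)
  λ_15 → (10, 1)
  λ_16 → (3, 5)
  λ_17 → (6, 5)

Partition of {1..17} into 6 W_11-dot-orbits:

[[1, 2, 6, 8, 17], [3, 9, 11], [4, 7, 14, 16], [5, 15], [10], [12, 13]]


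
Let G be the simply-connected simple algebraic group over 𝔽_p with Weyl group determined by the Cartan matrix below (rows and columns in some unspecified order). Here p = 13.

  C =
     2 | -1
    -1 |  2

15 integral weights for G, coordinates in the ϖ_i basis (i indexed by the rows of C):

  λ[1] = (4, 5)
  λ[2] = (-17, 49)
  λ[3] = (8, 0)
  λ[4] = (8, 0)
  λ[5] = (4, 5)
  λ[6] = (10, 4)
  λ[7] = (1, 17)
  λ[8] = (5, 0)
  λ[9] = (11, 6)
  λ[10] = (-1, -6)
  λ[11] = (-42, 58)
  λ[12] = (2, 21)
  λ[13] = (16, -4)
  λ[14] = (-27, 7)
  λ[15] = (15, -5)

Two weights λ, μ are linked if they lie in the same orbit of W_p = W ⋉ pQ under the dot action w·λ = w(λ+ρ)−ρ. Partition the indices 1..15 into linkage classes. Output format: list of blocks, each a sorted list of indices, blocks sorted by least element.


Dynkin diagram of C (from the 2 off-diagonal −1 entries): A_2.

Alcove-folded reps (p=13, 15 weights, presented ϖ-order):

    1: (5, 6)
    2: (8, 2)
    3: (9, 1)
    4: (9, 1)
    5: (5, 6)
    6: (8, 2)
    7: (5, 6)
    8: (6, 1)
    9: (6, 1)
    10: (5, 0)
    11: (5, 6)
    12: (9, 1)
    13: (9, 1)
    14: (5, 0)
    15: (9, 1)

These 15 weights hit 5 W_13-dot-orbits; sizes (4, 2, 5, 2, 2):

[[1, 5, 7, 11], [2, 6], [3, 4, 12, 13, 15], [8, 9], [10, 14]]


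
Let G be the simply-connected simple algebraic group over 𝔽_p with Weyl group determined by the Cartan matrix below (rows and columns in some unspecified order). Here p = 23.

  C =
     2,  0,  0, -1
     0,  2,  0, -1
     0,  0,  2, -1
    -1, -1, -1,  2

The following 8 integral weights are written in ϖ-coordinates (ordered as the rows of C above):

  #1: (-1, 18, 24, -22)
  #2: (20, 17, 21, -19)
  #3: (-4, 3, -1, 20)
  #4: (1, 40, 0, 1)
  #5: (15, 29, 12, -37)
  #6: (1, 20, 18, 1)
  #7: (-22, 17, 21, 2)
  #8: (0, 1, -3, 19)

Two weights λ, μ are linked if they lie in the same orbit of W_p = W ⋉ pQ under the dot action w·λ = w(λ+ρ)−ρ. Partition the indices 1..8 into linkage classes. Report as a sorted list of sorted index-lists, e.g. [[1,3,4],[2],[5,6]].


Dynkin diagram of C (from the 6 off-diagonal −1 entries): D_4.

Each λ_j+ρ reduced to Ā_23; 4-tuples below use C's row order:

  λ_1 → (19, 0, 2, 0);  λ_2 → (1, 2, 2, 0);  λ_3 → (1, 2, 2, 0);  λ_4 → (1, 2, 2, 0);  λ_5 → (0, 0, 3, 7);  λ_6 → (19, 0, 2, 0);  λ_7 → (1, 2, 2, 0);  λ_8 → (1, 2, 2, 0)

These 8 weights hit 3 W_23-dot-orbits; sizes (2, 5, 1):

[[1, 6], [2, 3, 4, 7, 8], [5]]


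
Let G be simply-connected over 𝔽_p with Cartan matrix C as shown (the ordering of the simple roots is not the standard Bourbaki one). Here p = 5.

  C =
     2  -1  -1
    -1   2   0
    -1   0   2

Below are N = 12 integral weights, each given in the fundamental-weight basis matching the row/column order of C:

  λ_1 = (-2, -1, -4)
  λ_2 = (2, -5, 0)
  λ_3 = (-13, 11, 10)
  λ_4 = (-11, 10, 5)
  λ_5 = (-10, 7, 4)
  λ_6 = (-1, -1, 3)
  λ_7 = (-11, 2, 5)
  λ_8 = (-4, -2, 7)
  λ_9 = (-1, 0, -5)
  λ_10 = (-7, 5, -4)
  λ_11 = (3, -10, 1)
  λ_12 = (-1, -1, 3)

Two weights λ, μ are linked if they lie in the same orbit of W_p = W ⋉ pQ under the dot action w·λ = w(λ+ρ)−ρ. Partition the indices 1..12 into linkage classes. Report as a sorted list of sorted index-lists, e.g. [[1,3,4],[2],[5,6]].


Cartan matrix: type A_3 (|W|=24); un-permuting the 3 rows.

Alcove-folded reps (p=5, 12 weights, presented ϖ-order):

    1: (1, 3, 0)
    2: (1, 3, 0)
    3: (1, 0, 1)
    4: (1, 3, 0)
    5: (1, 3, 0)
    6: (0, 0, 4)
    7: (1, 0, 1)
    8: (1, 0, 1)
    9: (1, 3, 0)
    10: (1, 0, 1)
    11: (1, 0, 1)
    12: (0, 0, 4)

3 distinct reps among the 12 weights ⇒ 3 W_5-linkage classes:

[[1, 2, 4, 5, 9], [3, 7, 8, 10, 11], [6, 12]]


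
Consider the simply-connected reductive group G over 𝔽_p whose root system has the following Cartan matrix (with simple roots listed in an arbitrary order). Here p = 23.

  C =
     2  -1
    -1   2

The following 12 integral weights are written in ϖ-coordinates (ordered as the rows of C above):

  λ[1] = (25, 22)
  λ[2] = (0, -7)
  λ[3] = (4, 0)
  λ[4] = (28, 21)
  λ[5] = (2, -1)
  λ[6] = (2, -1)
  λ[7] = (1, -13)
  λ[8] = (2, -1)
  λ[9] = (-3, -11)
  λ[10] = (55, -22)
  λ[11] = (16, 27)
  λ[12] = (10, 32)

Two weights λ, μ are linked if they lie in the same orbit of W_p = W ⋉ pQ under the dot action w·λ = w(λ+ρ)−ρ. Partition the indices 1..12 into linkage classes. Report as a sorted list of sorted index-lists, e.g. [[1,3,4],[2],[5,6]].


Cartan matrix: type A_2 (|W|=6); un-permuting the 2 rows.

Folding the 12 weights λ_j+ρ into Ā_23 (reps in the given 2-coord order):

  1: (3, 0)
  2: (5, 1)
  3: (5, 1)
  4: (5, 1)
  5: (3, 0)
  6: (3, 0)
  7: (10, 2)
  8: (3, 0)
  9: (10, 2)
  10: (10, 2)
  11: (5, 1)
  12: (10, 2)

3 distinct reps among the 12 weights ⇒ 3 W_23-linkage classes:

[[1, 5, 6, 8], [2, 3, 4, 11], [7, 9, 10, 12]]


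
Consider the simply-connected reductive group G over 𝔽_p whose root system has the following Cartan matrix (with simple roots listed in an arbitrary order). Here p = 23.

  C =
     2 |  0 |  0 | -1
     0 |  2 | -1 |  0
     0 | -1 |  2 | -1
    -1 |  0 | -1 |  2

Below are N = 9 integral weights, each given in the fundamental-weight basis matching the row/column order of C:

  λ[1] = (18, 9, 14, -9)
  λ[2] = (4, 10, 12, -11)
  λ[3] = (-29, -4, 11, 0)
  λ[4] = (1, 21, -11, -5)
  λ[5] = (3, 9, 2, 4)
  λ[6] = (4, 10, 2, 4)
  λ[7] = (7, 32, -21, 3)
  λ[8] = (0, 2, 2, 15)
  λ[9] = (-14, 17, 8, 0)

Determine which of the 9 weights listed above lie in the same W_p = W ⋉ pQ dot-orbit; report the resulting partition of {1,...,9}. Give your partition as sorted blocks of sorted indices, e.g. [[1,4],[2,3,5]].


C ↔ A_4 under row/col permutation; |W(A_4)| = 120.

Each λ_j+ρ reduced to Ā_23; 4-tuples below use C's row order:

  λ_1+ρ ↦ (2, 3, 4, 6) · λ_2+ρ ↦ (4, 10, 3, 5) · λ_3+ρ ↦ (4, 10, 3, 5) · λ_4+ρ ↦ (10, 8, 2, 2) · λ_5+ρ ↦ (4, 10, 3, 5) · λ_6+ρ ↦ (4, 10, 3, 5) · λ_7+ρ ↦ (2, 3, 4, 6) · λ_8+ρ ↦ (1, 3, 3, 16) · λ_9+ρ ↦ (4, 10, 3, 5)

These 9 weights hit 4 W_23-dot-orbits; sizes (2, 5, 1, 1):

[[1, 7], [2, 3, 5, 6, 9], [4], [8]]


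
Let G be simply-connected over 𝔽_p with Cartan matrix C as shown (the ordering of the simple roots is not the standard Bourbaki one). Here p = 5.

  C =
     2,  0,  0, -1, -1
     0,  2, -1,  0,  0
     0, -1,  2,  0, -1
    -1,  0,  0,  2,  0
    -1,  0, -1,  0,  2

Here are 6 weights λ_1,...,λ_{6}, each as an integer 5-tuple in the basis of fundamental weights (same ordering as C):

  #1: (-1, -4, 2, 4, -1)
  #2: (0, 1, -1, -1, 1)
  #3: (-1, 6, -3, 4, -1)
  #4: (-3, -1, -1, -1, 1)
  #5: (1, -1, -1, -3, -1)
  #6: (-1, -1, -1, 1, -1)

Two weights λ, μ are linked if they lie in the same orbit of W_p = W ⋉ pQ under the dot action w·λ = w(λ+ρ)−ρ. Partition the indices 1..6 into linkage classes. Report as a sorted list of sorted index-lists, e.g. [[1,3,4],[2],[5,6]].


Cartan matrix: type A_5 (|W|=720); un-permuting the 5 rows.

Each λ_j+ρ reduced to Ā_5; 5-tuples below use C's row order:

  λ_1+ρ ↦ (0, 0, 0, 2, 0) · λ_2+ρ ↦ (1, 2, 0, 0, 2) · λ_3+ρ ↦ (0, 0, 0, 2, 0) · λ_4+ρ ↦ (0, 0, 0, 2, 0) · λ_5+ρ ↦ (0, 0, 0, 2, 0) · λ_6+ρ ↦ (0, 0, 0, 2, 0)

The 6 indices split into 2 linkage classes (same alcove rep ⇔ same W_5-dot-orbit):

[[1, 3, 4, 5, 6], [2]]


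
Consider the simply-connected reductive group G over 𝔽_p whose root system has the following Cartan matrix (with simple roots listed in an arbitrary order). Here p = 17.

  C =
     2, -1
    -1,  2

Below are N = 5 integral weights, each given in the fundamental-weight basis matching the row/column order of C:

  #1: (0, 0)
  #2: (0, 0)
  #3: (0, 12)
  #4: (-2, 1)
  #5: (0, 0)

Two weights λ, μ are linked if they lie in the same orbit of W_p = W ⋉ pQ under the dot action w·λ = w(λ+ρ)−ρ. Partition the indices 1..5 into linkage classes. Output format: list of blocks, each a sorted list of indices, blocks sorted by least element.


A_2 Cartan matrix, 2 simple roots permuted; ρ=(1,1).

Ā_17 reps of the 5 weights (A_2, coords as presented):

  1: (1, 1)
  2: (1, 1)
  3: (1, 13)
  4: (1, 1)
  5: (1, 1)

Partition of {1..5} into 2 W_17-dot-orbits:

[[1, 2, 4, 5], [3]]


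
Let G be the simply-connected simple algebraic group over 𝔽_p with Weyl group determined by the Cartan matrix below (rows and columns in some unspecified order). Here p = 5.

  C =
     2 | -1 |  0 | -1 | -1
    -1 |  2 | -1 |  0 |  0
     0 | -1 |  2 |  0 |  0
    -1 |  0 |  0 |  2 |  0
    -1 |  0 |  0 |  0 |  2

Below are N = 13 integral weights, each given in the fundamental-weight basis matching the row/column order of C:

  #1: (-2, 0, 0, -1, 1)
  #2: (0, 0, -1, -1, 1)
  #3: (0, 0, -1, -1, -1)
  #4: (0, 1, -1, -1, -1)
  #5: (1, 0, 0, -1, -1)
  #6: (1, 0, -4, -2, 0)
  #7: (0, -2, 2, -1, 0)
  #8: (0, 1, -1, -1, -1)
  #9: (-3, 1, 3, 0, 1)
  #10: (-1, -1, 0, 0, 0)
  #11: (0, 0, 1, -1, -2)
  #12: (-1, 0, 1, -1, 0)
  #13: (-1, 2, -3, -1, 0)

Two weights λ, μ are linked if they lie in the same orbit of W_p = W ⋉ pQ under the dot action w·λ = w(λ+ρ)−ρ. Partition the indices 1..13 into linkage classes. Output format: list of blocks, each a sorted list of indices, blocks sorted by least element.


Type D_5, rank 5, |W|=1920; reorder rows/cols to standard.

Folding the 13 weights λ_j+ρ into Ā_5 (reps in the given 5-coord order):

    λ_1+ρ ↦ (0, 0, 1, 1, 1)
    λ_2+ρ ↦ (1, 0, 0, 0, 2)
    λ_3+ρ ↦ (1, 1, 0, 0, 0)
    λ_4+ρ ↦ (1, 1, 0, 0, 0)
    λ_5+ρ ↦ (1, 1, 0, 0, 0)
    λ_6+ρ ↦ (1, 1, 1, 0, 0)
    λ_7+ρ ↦ (0, 1, 2, 0, 1)
    λ_8+ρ ↦ (1, 1, 0, 0, 0)
    λ_9+ρ ↦ (0, 1, 2, 0, 1)
    λ_10+ρ ↦ (0, 0, 1, 1, 1)
    λ_11+ρ ↦ (0, 1, 2, 0, 1)
    λ_12+ρ ↦ (0, 1, 2, 0, 1)
    λ_13+ρ ↦ (0, 1, 2, 0, 1)

The 13 indices split into 5 linkage classes (same alcove rep ⇔ same W_5-dot-orbit):

[[1, 10], [2], [3, 4, 5, 8], [6], [7, 9, 11, 12, 13]]


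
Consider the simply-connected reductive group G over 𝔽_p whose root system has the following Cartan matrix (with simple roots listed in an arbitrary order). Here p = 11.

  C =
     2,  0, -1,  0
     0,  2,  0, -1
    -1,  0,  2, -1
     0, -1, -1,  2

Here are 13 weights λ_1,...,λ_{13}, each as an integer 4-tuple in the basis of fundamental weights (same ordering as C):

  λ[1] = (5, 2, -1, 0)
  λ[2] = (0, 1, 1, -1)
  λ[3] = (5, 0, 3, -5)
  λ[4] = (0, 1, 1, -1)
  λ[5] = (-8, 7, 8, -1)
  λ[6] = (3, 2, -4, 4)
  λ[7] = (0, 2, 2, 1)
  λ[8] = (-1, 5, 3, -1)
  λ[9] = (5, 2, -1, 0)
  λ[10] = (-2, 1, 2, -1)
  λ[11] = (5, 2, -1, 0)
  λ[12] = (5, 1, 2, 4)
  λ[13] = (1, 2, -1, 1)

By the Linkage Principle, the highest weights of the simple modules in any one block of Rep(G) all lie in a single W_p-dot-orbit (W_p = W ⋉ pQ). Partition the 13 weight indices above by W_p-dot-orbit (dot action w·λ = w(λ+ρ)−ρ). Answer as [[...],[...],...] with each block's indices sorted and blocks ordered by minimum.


Root system A_4: the 4×4 matrix C matches after relabeling.

Alcove-folded reps (p=11, 13 weights, presented ϖ-order):

  1: (6, 3, 0, 1)
  2: (1, 2, 2, 0)
  3: (6, 3, 0, 1)
  4: (1, 2, 2, 0)
  5: (1, 2, 2, 0)
  6: (1, 3, 3, 2)
  7: (1, 3, 3, 2)
  8: (0, 6, 4, 0)
  9: (6, 3, 0, 1)
  10: (1, 2, 2, 0)
  11: (6, 3, 0, 1)
  12: (1, 3, 3, 2)
  13: (2, 3, 0, 2)

Linkage partition of the 13 weights (5 classes, p=11):

[[1, 3, 9, 11], [2, 4, 5, 10], [6, 7, 12], [8], [13]]


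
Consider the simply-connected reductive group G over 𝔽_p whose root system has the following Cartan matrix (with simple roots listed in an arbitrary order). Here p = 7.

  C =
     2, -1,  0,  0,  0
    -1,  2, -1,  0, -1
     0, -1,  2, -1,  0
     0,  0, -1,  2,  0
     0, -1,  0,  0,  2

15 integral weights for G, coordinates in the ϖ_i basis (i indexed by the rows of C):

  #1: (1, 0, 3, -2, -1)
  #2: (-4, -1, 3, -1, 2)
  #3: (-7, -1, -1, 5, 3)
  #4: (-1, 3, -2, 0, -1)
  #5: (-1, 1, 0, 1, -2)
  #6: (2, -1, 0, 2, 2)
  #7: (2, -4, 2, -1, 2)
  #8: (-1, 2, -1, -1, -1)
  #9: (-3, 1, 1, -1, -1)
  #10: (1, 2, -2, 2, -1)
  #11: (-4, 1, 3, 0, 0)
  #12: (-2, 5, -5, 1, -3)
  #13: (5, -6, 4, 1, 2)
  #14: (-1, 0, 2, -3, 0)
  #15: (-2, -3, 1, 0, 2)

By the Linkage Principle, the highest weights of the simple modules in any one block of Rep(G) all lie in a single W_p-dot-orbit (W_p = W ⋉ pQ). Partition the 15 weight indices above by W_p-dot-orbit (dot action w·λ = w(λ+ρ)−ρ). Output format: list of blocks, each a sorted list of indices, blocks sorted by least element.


C ↔ D_5 under row/col permutation; |W(D_5)| = 1920.

Ā_7 reps of the 15 weights (D_5, coords as presented):

    λ_1+ρ ↦ (2, 0, 1, 0, 0)
    λ_2+ρ ↦ (0, 3, 0, 0, 0)
    λ_3+ρ ↦ (2, 0, 1, 0, 0)
    λ_4+ρ ↦ (0, 3, 0, 0, 0)
    λ_5+ρ ↦ (0, 1, 1, 2, 1)
    λ_6+ρ ↦ (0, 3, 0, 0, 0)
    λ_7+ρ ↦ (0, 3, 0, 0, 0)
    λ_8+ρ ↦ (0, 3, 0, 0, 0)
    λ_9+ρ ↦ (2, 0, 2, 0, 0)
    λ_10+ρ ↦ (2, 0, 2, 0, 0)
    λ_11+ρ ↦ (2, 0, 1, 0, 0)
    λ_12+ρ ↦ (0, 1, 1, 2, 1)
    λ_13+ρ ↦ (0, 1, 1, 2, 1)
    λ_14+ρ ↦ (0, 1, 1, 2, 1)
    λ_15+ρ ↦ (2, 0, 1, 0, 0)

Grouping the 15 weights by Ā_7-representative: 4 linkage classes.

[[1, 3, 11, 15], [2, 4, 6, 7, 8], [5, 12, 13, 14], [9, 10]]
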